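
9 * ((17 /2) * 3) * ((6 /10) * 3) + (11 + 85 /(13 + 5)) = 19297 /45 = 428.82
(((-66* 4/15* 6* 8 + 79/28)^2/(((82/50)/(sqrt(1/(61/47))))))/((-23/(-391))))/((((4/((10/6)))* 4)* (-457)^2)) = 1181073905965* sqrt(2867)/19656373325568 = 3.22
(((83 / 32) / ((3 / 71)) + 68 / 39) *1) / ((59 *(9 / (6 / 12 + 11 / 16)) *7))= 213845 / 10603008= 0.02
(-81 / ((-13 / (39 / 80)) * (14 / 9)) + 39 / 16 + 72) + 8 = 94517 / 1120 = 84.39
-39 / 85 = -0.46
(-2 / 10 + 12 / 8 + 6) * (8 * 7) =2044 / 5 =408.80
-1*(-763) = 763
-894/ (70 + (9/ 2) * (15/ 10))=-3576/ 307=-11.65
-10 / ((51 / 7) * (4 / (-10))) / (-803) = -175 / 40953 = -0.00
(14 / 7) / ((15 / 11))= 1.47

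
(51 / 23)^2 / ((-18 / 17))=-4913 / 1058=-4.64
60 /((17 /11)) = 660 /17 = 38.82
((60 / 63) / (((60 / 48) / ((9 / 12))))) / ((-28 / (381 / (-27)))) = 127 / 441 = 0.29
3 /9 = 1 /3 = 0.33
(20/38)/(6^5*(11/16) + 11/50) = 500/5078909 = 0.00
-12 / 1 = -12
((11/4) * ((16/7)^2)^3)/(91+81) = 11534336/5058907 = 2.28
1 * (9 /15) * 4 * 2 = 24 /5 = 4.80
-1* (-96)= 96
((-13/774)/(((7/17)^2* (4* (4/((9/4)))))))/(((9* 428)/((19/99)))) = -71383/102848030208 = -0.00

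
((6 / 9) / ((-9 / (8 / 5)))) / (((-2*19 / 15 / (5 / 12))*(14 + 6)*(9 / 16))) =8 / 4617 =0.00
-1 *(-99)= 99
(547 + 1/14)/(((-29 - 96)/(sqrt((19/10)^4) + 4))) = -5828499/175000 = -33.31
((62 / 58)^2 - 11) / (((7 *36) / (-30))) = 20725 / 17661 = 1.17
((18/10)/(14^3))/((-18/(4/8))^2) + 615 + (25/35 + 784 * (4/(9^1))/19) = 23801048339/37537920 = 634.05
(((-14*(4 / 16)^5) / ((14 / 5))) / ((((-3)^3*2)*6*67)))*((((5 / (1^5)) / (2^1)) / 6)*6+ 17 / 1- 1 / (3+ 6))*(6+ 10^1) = 1745 / 25007616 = 0.00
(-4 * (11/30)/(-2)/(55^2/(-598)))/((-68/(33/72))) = 299/306000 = 0.00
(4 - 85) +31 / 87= -7016 / 87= -80.64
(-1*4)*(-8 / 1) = 32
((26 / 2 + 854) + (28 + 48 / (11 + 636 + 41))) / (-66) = -19244 / 1419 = -13.56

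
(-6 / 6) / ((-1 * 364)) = 1 / 364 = 0.00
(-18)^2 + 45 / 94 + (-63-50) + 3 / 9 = 211.81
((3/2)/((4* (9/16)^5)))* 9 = 59.93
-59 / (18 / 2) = -59 / 9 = -6.56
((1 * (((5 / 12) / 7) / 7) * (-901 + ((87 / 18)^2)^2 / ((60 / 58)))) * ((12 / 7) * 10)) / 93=-72598655 / 124023312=-0.59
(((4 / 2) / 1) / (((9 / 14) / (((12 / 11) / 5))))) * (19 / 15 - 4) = -4592 / 2475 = -1.86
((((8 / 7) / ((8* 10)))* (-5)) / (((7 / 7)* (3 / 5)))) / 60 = -1 / 504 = -0.00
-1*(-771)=771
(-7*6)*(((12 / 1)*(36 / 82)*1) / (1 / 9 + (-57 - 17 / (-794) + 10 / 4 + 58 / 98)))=794149272 / 193004999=4.11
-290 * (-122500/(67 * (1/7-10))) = -248675000/4623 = -53790.83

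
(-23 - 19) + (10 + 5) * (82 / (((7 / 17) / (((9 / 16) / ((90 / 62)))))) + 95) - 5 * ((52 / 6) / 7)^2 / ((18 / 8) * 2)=80612443 / 31752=2538.81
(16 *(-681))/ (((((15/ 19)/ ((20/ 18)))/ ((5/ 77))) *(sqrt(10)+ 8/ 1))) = -2760320/ 18711+ 345040 *sqrt(10)/ 18711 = -89.21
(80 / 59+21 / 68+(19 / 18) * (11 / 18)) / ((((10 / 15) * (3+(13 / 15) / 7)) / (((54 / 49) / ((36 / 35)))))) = 9382825 / 7895616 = 1.19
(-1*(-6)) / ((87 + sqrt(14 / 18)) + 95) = 1404 / 42587 - 18*sqrt(7) / 298109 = 0.03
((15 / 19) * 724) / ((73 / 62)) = 673320 / 1387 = 485.45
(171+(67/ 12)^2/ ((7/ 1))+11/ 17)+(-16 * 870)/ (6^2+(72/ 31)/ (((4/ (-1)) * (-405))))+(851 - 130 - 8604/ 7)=-309255402769/ 430302096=-718.69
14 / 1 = 14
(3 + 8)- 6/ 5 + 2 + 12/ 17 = 1063/ 85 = 12.51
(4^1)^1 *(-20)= -80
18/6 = 3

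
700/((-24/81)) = -4725/2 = -2362.50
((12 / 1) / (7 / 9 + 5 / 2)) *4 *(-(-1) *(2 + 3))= 4320 / 59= 73.22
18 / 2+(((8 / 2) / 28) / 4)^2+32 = 32145 / 784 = 41.00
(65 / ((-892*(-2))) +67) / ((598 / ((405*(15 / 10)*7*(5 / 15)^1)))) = 339046155 / 2133664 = 158.90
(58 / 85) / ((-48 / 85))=-29 / 24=-1.21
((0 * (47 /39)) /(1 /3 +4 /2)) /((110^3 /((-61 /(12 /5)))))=0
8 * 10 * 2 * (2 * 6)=1920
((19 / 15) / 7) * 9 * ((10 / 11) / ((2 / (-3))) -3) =-2736 / 385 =-7.11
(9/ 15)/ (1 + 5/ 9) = 27/ 70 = 0.39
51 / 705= 17 / 235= 0.07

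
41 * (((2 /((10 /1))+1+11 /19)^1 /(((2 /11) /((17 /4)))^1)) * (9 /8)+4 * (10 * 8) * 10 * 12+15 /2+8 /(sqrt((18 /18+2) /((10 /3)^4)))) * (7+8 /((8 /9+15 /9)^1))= 7642400 * sqrt(3) /621+2233510763931 /139840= 15993217.58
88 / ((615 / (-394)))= -34672 / 615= -56.38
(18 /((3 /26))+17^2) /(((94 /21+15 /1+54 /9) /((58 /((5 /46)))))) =4986492 /535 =9320.55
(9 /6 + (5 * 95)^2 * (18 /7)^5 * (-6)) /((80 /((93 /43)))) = -475788493790847 /115632160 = -4114672.72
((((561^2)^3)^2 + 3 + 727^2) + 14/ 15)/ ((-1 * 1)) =-14576242809809535159754358027292809/ 15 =-971749520653969010650290500000000.00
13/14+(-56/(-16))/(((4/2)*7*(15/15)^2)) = 33/28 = 1.18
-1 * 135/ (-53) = 135/ 53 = 2.55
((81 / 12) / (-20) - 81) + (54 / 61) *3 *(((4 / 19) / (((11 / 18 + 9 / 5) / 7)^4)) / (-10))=-7304960219373 / 85628867120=-85.31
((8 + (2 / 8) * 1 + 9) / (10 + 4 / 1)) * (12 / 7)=207 / 98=2.11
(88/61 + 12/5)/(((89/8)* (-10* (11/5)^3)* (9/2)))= -46880/65033991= -0.00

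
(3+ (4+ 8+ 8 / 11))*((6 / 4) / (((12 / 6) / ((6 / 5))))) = 1557 / 110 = 14.15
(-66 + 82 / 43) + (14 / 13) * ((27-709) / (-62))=-29206 / 559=-52.25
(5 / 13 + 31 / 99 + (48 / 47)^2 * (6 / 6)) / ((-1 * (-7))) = 706990 / 2842983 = 0.25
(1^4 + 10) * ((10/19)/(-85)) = -22/323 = -0.07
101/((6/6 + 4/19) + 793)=1919/15090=0.13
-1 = -1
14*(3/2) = 21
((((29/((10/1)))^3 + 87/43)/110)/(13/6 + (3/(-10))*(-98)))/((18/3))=0.00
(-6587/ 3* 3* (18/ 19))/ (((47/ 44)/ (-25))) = 130422600/ 893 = 146049.94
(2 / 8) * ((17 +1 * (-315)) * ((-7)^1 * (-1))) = -1043 / 2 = -521.50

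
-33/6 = -11/2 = -5.50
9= 9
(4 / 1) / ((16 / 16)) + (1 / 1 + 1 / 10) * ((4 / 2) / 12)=251 / 60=4.18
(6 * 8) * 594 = 28512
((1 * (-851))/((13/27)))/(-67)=22977/871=26.38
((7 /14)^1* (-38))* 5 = -95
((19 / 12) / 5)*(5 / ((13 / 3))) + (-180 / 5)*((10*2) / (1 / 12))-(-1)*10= -448741 / 52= -8629.63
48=48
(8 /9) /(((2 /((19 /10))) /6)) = 76 /15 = 5.07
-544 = -544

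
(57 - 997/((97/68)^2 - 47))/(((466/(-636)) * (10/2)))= -98769066/4570295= -21.61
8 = 8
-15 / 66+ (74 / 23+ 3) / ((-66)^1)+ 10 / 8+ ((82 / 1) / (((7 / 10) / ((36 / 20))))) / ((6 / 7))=749675 / 3036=246.93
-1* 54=-54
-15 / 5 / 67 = -3 / 67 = -0.04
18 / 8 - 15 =-51 / 4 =-12.75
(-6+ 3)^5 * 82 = -19926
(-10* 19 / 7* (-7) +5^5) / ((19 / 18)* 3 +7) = 19890 / 61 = 326.07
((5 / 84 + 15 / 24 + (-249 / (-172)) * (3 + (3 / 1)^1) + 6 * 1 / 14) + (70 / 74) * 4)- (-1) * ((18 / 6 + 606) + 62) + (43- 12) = 191266729 / 267288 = 715.58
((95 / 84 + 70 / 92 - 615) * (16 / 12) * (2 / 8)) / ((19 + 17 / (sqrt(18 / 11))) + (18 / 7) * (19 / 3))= -292577675 / 43349986 + 140958475 * sqrt(22) / 260099916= -4.21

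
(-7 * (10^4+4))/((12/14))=-245098/3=-81699.33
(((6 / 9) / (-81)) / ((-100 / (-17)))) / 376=-17 / 4568400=-0.00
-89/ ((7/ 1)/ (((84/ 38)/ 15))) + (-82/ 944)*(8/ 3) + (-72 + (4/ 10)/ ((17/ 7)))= -4227259/ 57171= -73.94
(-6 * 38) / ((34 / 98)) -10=-11342 / 17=-667.18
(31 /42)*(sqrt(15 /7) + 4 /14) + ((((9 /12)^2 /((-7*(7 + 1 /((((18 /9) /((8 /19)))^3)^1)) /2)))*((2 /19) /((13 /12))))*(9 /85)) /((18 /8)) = 1646058887 /7809387495 + 31*sqrt(105) /294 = 1.29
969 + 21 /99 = 31984 /33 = 969.21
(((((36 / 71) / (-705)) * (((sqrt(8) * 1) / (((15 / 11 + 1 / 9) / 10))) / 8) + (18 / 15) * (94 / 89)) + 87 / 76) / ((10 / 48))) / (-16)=-244737 / 338200 + 891 * sqrt(2) / 2436010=-0.72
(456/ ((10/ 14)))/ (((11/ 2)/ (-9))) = -57456/ 55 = -1044.65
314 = 314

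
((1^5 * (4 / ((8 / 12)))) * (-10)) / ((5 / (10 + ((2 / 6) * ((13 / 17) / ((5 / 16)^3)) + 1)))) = -493492 / 2125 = -232.23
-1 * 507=-507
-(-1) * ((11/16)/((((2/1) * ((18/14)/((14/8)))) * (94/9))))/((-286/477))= -23373/312832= -0.07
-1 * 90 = -90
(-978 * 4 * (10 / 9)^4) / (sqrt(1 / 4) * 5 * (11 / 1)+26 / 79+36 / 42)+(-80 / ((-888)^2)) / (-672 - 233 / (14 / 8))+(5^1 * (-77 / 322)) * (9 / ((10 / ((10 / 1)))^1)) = -10767539158198477735 / 49253835043146672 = -218.61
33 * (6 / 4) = 99 / 2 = 49.50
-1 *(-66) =66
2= 2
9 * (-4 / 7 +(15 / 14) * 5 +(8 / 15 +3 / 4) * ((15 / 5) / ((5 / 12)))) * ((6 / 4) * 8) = 265086 / 175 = 1514.78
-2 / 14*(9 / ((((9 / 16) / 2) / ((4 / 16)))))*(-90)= 720 / 7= 102.86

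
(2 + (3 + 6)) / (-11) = -1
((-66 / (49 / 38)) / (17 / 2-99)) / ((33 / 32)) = 4864 / 8869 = 0.55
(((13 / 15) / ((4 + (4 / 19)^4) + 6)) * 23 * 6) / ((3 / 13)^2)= 6585250451 / 29327985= 224.54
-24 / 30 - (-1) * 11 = 51 / 5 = 10.20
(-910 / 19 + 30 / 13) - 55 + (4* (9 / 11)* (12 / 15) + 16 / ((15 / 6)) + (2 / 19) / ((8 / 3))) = -4973707 / 54340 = -91.53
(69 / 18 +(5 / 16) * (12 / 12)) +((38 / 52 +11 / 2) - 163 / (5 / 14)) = -1391593 / 3120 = -446.02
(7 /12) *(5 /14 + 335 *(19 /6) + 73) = 11909 /18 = 661.61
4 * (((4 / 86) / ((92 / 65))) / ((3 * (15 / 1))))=26 / 8901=0.00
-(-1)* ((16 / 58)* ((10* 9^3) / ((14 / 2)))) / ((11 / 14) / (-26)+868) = 3032640 / 9162289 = 0.33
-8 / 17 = -0.47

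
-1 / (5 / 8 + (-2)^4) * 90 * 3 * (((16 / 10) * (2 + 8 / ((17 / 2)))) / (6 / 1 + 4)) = -17280 / 2261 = -7.64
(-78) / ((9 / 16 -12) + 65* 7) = -1248 / 7097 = -0.18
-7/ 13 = -0.54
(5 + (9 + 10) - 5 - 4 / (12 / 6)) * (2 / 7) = 34 / 7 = 4.86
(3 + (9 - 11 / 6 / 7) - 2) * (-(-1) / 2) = 409 / 84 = 4.87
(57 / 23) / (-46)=-57 / 1058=-0.05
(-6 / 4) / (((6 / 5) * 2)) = -5 / 8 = -0.62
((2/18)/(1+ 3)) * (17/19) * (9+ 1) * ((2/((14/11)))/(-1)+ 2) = 85/798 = 0.11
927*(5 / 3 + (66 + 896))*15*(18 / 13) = 241196130 / 13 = 18553548.46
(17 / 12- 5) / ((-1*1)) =43 / 12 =3.58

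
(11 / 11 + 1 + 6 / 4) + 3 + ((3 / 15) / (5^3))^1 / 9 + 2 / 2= 7.50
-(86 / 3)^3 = -636056 / 27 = -23557.63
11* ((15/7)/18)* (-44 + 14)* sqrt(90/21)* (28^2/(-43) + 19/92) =19610525* sqrt(210)/193844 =1466.04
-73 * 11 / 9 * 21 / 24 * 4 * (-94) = 264187 / 9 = 29354.11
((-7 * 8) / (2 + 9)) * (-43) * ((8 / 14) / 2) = 688 / 11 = 62.55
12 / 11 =1.09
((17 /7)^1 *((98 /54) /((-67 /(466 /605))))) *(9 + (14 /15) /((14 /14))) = -8262646 /16416675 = -0.50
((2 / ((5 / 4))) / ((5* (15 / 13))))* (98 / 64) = 637 / 1500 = 0.42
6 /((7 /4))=24 /7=3.43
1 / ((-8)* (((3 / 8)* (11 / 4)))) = -4 / 33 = -0.12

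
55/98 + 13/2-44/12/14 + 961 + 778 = 513265/294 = 1745.80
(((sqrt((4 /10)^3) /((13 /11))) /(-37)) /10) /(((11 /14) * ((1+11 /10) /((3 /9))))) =-4 * sqrt(10) /108225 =-0.00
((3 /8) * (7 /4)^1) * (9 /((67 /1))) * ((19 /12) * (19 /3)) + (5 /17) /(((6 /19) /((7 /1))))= 3238151 /437376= 7.40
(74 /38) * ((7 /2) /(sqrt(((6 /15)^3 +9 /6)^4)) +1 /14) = 2.93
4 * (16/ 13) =64/ 13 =4.92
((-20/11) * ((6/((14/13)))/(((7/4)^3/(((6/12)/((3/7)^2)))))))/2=-2.57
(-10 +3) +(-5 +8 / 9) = -11.11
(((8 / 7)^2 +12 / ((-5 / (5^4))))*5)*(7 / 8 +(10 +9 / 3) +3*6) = -23407725 / 98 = -238854.34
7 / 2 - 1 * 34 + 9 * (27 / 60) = -529 / 20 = -26.45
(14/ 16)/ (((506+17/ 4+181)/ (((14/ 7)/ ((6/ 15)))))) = 1/ 158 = 0.01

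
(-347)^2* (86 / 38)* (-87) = -450450069 / 19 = -23707898.37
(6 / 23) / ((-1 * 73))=-6 / 1679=-0.00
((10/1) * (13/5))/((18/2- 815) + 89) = -26/717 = -0.04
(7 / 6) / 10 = 7 / 60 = 0.12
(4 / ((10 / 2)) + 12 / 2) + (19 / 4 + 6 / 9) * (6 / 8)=869 / 80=10.86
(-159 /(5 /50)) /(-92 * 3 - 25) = 1590 /301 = 5.28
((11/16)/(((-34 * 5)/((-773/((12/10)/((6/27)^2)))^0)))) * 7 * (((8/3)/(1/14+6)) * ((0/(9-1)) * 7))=0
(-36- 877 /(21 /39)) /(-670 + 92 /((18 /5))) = 104877 /40600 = 2.58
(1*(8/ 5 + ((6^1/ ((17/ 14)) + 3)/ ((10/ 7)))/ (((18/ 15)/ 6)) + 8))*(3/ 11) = 19071/ 1870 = 10.20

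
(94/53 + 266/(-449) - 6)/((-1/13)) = 1490762/23797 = 62.64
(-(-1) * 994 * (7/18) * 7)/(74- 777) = -24353/6327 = -3.85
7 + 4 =11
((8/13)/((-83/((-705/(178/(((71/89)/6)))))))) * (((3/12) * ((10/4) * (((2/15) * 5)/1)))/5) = 16685/51280554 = 0.00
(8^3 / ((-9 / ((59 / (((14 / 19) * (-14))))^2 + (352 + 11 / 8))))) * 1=-158206880 / 7203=-21964.03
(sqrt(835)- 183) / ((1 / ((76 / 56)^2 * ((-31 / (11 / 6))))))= 6143859 / 1078- 33573 * sqrt(835) / 1078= 4799.37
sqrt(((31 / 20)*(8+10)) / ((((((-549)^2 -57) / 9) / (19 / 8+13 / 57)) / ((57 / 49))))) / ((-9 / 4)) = -sqrt(3465173490) / 2636760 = -0.02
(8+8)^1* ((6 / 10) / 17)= 0.56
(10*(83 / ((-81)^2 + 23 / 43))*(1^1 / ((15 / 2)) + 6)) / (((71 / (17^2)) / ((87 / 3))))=2751884588 / 30048549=91.58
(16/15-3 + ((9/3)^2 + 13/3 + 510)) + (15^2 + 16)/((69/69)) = 3812/5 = 762.40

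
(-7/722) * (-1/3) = 7/2166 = 0.00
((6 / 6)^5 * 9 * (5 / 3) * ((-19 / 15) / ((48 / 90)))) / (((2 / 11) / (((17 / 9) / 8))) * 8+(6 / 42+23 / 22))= -11305 / 2332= -4.85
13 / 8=1.62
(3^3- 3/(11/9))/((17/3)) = 810/187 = 4.33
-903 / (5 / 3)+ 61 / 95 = -10282 / 19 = -541.16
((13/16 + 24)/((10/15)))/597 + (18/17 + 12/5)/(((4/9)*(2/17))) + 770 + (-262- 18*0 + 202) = 24714601/31840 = 776.21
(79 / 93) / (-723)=-79 / 67239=-0.00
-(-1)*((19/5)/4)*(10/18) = 19/36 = 0.53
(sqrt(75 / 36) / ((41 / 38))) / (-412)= -95 * sqrt(3) / 50676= -0.00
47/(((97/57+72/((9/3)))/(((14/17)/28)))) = 0.05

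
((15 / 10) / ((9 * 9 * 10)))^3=0.00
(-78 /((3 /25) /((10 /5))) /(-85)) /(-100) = -13 /85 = -0.15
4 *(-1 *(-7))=28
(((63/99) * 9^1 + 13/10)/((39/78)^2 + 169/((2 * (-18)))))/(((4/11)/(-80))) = 6957/20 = 347.85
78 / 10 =39 / 5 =7.80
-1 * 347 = -347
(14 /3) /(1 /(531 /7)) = 354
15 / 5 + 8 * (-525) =-4197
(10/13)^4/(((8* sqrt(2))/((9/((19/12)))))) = 67500* sqrt(2)/542659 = 0.18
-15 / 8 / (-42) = 5 / 112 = 0.04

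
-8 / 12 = -2 / 3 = -0.67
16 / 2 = 8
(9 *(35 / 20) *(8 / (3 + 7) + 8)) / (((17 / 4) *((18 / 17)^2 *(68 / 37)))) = 2849 / 180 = 15.83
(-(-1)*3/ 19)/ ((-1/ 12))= -36/ 19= -1.89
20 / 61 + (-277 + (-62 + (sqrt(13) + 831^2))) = sqrt(13) + 42103562 / 61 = 690225.93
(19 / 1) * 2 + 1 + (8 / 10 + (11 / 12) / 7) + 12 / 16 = 8543 / 210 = 40.68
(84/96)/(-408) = -7/3264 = -0.00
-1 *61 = -61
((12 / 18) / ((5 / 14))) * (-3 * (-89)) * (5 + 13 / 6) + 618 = 62848 / 15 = 4189.87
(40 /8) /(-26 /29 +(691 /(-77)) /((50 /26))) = -279125 /310557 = -0.90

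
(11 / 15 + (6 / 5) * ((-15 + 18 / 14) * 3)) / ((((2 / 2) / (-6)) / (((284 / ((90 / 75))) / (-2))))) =-725194 / 21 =-34533.05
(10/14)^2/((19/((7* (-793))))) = -19825/133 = -149.06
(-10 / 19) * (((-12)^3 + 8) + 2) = 17180 / 19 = 904.21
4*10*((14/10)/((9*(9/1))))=0.69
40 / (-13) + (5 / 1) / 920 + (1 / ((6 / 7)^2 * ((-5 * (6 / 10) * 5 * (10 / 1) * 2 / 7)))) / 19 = -188553107 / 61354800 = -3.07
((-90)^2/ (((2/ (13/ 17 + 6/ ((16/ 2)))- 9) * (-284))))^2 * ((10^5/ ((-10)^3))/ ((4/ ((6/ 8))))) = -3262764796875/ 12616231684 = -258.62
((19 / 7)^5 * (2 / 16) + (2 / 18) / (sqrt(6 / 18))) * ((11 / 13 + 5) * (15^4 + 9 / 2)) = 427538 * sqrt(3) / 13 + 4763818864179 / 873964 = 5507781.07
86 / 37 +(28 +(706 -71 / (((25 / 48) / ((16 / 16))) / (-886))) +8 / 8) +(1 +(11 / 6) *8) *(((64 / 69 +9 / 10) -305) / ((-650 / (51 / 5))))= 10088740620107 / 82972500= 121591.38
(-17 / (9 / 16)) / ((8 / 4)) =-136 / 9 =-15.11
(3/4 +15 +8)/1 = 95/4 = 23.75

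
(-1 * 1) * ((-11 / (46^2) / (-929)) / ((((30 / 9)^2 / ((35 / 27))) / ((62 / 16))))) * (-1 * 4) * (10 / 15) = 2387 / 353837520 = 0.00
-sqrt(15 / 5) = -sqrt(3) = -1.73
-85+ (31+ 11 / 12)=-637 / 12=-53.08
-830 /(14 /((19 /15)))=-1577 /21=-75.10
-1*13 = -13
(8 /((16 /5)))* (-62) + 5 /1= -150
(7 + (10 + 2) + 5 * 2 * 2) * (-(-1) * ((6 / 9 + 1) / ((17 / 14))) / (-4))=-455 / 34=-13.38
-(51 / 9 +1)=-6.67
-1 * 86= -86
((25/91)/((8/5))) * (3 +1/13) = 625/1183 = 0.53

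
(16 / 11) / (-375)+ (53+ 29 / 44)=885311 / 16500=53.66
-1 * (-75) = 75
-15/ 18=-5/ 6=-0.83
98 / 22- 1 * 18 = -13.55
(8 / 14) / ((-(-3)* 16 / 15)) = 0.18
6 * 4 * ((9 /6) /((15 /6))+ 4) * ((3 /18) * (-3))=-276 /5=-55.20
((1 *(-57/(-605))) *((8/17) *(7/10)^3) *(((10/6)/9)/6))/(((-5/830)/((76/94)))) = -20554618/326291625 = -0.06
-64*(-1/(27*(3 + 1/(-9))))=32/39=0.82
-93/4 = -23.25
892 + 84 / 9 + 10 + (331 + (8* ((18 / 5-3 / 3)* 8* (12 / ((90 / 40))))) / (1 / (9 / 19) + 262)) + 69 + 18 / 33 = 1315.24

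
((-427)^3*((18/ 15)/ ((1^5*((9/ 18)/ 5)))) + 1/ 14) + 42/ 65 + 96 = -850170866347/ 910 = -934253699.28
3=3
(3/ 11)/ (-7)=-3/ 77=-0.04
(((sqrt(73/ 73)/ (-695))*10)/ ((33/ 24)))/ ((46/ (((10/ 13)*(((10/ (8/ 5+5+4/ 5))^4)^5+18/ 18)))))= -764789251818332892698134900302944080/ 10570928980371148596237881329965599971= -0.07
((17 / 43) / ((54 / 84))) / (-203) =-34 / 11223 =-0.00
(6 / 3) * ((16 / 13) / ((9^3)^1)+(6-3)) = 6.00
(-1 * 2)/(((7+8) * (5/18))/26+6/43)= -13416/2011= -6.67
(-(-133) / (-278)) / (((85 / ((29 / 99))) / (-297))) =0.49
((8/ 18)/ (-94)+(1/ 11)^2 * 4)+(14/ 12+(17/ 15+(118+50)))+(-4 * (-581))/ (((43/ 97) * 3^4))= 46558421023/ 198078210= 235.05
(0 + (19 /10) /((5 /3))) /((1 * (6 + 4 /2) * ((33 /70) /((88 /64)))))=133 /320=0.42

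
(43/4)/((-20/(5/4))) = -43/64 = -0.67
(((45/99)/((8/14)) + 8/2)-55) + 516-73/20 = 25418/55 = 462.15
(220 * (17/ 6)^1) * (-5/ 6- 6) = -38335/ 9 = -4259.44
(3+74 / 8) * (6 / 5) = 14.70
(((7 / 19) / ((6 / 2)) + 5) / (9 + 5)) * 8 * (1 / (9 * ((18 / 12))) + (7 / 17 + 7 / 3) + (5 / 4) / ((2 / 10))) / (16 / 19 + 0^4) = 1215523 / 38556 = 31.53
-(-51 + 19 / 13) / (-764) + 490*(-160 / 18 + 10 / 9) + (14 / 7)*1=-85123655 / 22347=-3809.18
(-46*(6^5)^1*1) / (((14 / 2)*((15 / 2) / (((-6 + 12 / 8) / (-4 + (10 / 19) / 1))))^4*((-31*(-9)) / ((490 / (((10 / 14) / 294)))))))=-9326944691568 / 283669375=-32879.63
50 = 50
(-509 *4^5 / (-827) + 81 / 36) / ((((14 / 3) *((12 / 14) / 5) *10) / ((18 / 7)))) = 2690109 / 13232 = 203.30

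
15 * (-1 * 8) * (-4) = 480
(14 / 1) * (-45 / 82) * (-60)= 18900 / 41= 460.98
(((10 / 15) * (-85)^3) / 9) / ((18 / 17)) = -10440125 / 243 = -42963.48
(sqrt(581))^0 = 1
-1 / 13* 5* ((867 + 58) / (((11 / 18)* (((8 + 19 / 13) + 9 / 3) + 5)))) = -33.34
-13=-13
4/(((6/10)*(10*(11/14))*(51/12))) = 112/561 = 0.20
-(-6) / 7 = 6 / 7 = 0.86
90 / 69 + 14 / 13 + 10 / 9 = 9398 / 2691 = 3.49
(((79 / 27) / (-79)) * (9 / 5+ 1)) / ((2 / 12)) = -28 / 45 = -0.62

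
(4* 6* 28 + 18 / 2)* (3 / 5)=2043 / 5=408.60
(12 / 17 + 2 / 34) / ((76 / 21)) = 273 / 1292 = 0.21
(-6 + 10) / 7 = 4 / 7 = 0.57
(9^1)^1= 9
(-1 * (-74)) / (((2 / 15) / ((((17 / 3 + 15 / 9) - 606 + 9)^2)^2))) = 1811686549639385 / 27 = 67099501838495.74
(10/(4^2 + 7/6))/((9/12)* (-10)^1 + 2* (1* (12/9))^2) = -1080/7313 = -0.15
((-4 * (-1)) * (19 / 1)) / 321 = 76 / 321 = 0.24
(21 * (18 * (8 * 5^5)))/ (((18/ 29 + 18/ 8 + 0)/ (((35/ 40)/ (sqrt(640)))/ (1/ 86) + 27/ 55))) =657720000/ 407 + 114568125 * sqrt(10)/ 37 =11407809.45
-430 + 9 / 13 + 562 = 1725 / 13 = 132.69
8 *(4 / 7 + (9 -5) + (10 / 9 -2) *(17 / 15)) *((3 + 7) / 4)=13472 / 189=71.28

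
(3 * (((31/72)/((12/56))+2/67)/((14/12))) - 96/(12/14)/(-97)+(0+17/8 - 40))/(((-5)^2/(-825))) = 378042775/363944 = 1038.74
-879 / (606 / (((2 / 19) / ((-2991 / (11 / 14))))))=3223 / 80356206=0.00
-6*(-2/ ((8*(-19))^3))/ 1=-0.00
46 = 46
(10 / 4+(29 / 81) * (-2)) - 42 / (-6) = 1423 / 162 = 8.78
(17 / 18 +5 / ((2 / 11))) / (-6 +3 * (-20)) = -128 / 297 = -0.43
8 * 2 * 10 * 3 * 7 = 3360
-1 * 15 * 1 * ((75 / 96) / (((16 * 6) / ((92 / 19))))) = -2875 / 4864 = -0.59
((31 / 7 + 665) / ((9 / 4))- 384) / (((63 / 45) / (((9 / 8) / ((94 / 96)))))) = -163440 / 2303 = -70.97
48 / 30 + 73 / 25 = 113 / 25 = 4.52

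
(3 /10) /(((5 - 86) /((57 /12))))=-19 /1080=-0.02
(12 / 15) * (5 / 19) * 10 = 40 / 19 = 2.11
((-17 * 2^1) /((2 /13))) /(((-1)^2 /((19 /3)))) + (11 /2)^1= -8365 /6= -1394.17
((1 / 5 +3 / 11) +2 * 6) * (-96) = -1197.38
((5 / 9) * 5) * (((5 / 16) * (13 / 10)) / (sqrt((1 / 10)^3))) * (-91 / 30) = -29575 * sqrt(10) / 864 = -108.25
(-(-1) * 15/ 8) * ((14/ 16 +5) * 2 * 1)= 705/ 32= 22.03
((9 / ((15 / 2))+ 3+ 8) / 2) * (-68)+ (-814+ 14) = -6074 / 5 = -1214.80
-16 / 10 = -8 / 5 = -1.60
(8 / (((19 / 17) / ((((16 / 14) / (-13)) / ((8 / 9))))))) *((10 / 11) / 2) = -6120 / 19019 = -0.32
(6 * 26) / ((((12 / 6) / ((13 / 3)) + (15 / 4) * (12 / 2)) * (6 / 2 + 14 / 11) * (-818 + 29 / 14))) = -208208 / 106839319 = -0.00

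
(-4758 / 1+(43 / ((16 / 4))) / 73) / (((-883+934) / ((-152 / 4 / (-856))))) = -26396567 / 6373776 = -4.14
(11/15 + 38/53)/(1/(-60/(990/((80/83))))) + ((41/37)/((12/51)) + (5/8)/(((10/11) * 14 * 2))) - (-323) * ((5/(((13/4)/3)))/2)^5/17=3345411337218811375/2680313885016768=1248.14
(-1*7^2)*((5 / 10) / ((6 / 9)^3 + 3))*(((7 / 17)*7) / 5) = -4.28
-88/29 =-3.03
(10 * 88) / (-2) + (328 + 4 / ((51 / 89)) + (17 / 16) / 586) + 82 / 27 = -438882757 / 4303584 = -101.98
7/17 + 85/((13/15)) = 21766/221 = 98.49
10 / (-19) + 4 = 66 / 19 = 3.47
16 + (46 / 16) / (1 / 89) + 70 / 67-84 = 101261 / 536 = 188.92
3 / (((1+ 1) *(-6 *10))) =-0.02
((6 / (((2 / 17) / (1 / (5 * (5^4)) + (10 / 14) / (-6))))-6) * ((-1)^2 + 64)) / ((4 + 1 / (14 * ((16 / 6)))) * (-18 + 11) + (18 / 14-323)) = 2.24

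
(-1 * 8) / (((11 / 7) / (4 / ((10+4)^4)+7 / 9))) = -134474 / 33957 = -3.96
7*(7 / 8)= 49 / 8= 6.12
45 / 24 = 15 / 8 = 1.88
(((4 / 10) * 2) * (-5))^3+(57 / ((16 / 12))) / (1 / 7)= 941 / 4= 235.25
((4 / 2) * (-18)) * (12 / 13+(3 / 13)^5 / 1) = -12347100 / 371293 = -33.25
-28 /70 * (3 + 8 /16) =-7 /5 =-1.40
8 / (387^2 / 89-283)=356 / 62291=0.01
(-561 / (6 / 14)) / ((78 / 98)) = -64141 / 39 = -1644.64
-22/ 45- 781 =-35167/ 45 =-781.49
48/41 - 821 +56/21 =-100511/123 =-817.16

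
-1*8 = -8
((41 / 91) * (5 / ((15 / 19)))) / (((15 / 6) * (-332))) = -779 / 226590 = -0.00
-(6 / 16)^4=-81 / 4096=-0.02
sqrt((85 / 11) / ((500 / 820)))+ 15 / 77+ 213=216.75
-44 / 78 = -22 / 39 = -0.56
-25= -25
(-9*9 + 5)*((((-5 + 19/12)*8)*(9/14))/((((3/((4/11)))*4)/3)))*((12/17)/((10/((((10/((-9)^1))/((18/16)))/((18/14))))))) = -99712/15147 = -6.58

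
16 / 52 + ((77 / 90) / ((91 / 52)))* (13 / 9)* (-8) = -28124 / 5265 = -5.34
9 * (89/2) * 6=2403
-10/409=-0.02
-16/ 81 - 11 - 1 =-988/ 81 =-12.20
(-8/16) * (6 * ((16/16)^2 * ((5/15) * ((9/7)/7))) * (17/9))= -17/49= -0.35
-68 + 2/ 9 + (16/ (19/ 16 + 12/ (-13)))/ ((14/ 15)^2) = 8170/ 4851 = 1.68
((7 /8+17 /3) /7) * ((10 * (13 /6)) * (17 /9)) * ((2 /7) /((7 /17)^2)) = 50137165 /777924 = 64.45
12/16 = 3/4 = 0.75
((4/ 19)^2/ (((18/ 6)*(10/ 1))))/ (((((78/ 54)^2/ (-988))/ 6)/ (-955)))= 990144/ 247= 4008.68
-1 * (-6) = 6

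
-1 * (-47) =47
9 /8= 1.12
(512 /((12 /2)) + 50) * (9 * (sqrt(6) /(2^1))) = 609 * sqrt(6) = 1491.74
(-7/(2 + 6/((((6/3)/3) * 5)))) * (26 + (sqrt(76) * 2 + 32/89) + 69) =-297045/1691 - 140 * sqrt(19)/19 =-207.78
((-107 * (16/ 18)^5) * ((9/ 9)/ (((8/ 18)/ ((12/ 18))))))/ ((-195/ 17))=29802496/ 3838185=7.76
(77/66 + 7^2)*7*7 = 14749/6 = 2458.17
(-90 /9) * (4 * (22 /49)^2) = -19360 /2401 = -8.06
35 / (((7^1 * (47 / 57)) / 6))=1710 / 47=36.38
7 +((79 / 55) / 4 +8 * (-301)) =-528141 / 220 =-2400.64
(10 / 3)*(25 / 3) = 250 / 9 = 27.78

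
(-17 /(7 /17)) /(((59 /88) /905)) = -55728.72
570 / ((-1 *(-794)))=285 / 397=0.72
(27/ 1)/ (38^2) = 27/ 1444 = 0.02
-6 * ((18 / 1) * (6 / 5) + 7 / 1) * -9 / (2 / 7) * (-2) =-54054 / 5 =-10810.80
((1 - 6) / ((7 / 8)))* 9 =-360 / 7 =-51.43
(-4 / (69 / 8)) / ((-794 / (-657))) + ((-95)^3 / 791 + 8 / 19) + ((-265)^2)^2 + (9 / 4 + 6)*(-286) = 1353510456986703223 / 274459598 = 4931547181.62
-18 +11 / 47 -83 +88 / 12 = -93.43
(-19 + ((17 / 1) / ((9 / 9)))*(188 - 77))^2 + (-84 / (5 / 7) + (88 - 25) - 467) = 17444512 / 5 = 3488902.40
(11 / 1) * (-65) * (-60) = 42900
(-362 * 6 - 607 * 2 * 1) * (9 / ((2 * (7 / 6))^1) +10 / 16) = -424943 / 28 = -15176.54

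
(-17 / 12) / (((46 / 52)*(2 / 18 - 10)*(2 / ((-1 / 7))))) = -0.01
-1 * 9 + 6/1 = -3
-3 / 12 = -1 / 4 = -0.25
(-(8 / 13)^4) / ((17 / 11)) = -45056 / 485537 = -0.09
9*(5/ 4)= 45/ 4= 11.25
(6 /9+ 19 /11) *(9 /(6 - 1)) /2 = 237 /110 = 2.15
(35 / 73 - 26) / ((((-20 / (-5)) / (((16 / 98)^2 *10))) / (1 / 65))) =-59616 / 2278549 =-0.03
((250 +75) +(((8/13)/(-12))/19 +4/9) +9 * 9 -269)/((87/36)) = 1222132/21489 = 56.87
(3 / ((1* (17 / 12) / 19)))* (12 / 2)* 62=254448 / 17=14967.53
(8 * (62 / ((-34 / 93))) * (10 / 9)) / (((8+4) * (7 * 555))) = -3844 / 118881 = -0.03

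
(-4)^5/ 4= -256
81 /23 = 3.52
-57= -57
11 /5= 2.20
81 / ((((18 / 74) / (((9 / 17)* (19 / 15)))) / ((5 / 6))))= 6327 / 34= 186.09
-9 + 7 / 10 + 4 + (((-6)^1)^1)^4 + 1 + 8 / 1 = 13007 / 10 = 1300.70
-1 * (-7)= 7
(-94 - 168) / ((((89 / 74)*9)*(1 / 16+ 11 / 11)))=-310208 / 13617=-22.78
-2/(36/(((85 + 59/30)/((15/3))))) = -2609/2700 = -0.97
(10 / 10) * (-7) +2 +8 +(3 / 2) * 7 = 27 / 2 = 13.50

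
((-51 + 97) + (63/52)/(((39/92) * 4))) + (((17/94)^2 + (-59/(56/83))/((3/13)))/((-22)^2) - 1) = 1363921433597/30355477152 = 44.93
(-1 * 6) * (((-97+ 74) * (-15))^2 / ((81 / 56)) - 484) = -1472488 / 3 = -490829.33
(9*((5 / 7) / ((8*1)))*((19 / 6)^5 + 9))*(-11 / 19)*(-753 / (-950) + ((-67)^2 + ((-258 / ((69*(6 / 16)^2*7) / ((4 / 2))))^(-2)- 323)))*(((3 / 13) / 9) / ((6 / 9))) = -6717062467058534784523 / 275149777199431680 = -24412.39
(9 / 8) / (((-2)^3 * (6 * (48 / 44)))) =-11 / 512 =-0.02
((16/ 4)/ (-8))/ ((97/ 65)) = -65/ 194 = -0.34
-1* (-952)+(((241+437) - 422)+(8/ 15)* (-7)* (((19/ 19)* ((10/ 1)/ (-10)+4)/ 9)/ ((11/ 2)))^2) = 19732456/ 16335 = 1207.99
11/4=2.75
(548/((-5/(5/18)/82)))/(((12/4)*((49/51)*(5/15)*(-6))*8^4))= 95489/903168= 0.11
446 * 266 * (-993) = -117805548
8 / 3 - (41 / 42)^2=3023 / 1764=1.71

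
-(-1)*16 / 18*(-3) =-8 / 3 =-2.67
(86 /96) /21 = 43 /1008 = 0.04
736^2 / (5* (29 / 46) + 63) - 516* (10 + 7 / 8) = 15684443 / 6086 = 2577.13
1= 1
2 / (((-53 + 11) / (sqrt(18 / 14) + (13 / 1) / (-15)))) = 13 / 315 - sqrt(7) / 49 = -0.01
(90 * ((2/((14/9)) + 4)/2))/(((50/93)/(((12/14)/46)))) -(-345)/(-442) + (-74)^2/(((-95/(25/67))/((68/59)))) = -1620556088498/93533375845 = -17.33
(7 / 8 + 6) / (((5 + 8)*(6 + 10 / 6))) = 165 / 2392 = 0.07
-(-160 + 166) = -6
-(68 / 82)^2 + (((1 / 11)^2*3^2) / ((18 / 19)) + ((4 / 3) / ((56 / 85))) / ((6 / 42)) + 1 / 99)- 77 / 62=1398934627 / 113497758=12.33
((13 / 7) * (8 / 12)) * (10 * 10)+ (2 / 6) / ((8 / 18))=10463 / 84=124.56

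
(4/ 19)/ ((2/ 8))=16/ 19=0.84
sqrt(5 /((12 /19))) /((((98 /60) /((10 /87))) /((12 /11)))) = 0.22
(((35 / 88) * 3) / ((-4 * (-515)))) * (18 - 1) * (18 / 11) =3213 / 199408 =0.02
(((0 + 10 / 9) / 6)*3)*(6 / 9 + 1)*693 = 1925 / 3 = 641.67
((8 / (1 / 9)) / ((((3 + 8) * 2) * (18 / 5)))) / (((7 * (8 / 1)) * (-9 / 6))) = -5 / 462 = -0.01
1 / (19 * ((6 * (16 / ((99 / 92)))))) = 33 / 55936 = 0.00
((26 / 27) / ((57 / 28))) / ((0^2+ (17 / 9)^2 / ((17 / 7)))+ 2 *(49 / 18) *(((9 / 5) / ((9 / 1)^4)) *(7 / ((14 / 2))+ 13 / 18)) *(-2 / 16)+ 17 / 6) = 42456960 / 386137019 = 0.11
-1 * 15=-15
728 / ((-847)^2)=104 / 102487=0.00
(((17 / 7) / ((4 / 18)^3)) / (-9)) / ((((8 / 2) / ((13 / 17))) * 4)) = -1053 / 896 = -1.18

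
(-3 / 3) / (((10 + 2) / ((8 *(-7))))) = 14 / 3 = 4.67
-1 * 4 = -4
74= 74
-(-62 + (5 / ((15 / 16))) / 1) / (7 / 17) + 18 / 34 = 49319 / 357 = 138.15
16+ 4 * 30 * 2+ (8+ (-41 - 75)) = 148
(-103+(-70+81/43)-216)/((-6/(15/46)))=41615/1978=21.04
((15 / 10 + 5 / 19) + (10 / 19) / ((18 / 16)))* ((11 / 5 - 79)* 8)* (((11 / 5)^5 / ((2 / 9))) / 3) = -31457769728 / 296875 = -105963.01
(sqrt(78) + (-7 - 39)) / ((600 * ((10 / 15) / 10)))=-23 / 20 + sqrt(78) / 40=-0.93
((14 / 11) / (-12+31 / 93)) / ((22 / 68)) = -0.34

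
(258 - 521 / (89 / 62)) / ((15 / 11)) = -20548 / 267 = -76.96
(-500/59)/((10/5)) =-250/59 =-4.24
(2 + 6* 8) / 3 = 50 / 3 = 16.67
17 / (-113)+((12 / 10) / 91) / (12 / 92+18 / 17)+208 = 1656509041 / 7969325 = 207.86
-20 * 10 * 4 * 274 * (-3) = 657600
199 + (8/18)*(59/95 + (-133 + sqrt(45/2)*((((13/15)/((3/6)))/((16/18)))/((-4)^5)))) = 39947/285 - 13*sqrt(10)/10240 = 140.16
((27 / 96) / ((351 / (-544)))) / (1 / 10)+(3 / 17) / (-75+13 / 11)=-2347967 / 538356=-4.36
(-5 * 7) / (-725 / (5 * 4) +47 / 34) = 2380 / 2371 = 1.00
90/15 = 6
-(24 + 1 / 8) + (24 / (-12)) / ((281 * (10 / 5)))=-54241 / 2248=-24.13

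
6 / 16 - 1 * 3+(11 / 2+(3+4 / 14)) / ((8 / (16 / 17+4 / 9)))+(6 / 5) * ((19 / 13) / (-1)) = -530399 / 185640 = -2.86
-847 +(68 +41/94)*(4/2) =-33376/47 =-710.13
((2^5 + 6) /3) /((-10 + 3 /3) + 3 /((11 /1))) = -209 /144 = -1.45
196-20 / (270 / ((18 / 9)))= 5288 / 27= 195.85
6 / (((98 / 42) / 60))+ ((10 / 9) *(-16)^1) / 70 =9704 / 63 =154.03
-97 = -97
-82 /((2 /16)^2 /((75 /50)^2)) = -11808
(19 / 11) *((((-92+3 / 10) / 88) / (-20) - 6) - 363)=-637.27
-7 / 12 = -0.58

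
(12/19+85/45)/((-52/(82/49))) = -17671/217854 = -0.08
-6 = -6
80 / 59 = 1.36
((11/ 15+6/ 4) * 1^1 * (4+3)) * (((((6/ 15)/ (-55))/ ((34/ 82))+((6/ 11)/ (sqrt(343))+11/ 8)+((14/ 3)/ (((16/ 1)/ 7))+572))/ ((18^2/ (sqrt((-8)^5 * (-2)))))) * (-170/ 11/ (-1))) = 145792 * sqrt(7)/ 68607+242228302064/ 2205225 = 109848.52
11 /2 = 5.50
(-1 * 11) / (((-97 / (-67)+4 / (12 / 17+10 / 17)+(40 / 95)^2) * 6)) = -2926627 / 7528278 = -0.39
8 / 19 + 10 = 198 / 19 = 10.42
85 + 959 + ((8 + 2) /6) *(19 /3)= 9491 /9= 1054.56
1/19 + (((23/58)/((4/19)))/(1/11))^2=439091555/1022656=429.36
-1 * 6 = -6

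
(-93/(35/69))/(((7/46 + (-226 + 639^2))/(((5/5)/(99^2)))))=-32798/715509149355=-0.00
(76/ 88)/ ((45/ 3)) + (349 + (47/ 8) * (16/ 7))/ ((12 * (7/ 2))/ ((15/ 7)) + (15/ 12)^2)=67201969/ 3910830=17.18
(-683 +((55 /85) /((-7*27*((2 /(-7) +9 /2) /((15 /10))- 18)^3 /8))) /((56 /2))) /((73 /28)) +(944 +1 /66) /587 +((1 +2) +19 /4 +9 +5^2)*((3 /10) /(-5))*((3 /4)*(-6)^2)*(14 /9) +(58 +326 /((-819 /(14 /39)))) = -301850300050309072679 /980933836752054900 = -307.72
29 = 29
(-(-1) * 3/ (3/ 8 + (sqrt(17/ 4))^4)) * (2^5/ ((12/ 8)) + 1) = 1072/ 295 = 3.63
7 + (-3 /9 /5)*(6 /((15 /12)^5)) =107327 /15625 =6.87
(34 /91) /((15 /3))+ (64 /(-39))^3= -9019898 /2076165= -4.34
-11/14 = -0.79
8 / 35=0.23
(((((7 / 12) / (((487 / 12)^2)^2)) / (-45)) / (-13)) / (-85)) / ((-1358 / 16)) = 1536 / 30145317439603925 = 0.00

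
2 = 2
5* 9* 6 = 270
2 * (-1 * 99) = -198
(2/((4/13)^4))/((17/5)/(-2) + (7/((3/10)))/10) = 428415/1216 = 352.31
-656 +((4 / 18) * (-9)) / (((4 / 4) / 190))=-1036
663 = 663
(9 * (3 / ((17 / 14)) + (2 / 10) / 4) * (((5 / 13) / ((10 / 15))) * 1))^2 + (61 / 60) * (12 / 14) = 18834803867 / 109403840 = 172.16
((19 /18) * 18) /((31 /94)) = 57.61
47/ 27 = 1.74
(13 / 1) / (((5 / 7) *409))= 91 / 2045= 0.04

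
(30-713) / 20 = -683 / 20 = -34.15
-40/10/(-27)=4/27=0.15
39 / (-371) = -39 / 371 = -0.11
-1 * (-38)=38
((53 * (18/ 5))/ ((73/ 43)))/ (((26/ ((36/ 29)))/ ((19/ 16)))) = 3507381/ 550420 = 6.37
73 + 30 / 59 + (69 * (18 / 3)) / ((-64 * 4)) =542923 / 7552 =71.89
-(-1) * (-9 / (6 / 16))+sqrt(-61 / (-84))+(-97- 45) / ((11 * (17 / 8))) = -5624 / 187+sqrt(1281) / 42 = -29.22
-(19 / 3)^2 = -361 / 9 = -40.11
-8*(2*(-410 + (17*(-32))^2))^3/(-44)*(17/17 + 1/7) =42904844390718464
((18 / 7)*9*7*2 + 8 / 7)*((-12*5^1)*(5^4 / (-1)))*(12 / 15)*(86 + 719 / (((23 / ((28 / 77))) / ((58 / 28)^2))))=114083657880000 / 86779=1314645915.26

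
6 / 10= 3 / 5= 0.60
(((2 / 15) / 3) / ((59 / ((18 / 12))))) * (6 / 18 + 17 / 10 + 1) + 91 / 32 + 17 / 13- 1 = 3.15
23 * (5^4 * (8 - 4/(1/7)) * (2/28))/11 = -143750/77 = -1866.88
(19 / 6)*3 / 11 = 19 / 22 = 0.86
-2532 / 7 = -361.71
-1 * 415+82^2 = 6309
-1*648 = -648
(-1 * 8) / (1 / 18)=-144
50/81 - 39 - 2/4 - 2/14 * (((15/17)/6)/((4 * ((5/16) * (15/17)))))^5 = -413371939/10631250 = -38.88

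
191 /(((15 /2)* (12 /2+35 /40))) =3056 /825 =3.70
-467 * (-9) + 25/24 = 100897/24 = 4204.04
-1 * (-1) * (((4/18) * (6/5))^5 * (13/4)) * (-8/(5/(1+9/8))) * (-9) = 56576/421875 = 0.13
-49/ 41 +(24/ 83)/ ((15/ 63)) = 329/ 17015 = 0.02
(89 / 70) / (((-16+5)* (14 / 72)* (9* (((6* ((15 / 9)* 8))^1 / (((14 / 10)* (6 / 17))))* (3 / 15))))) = -267 / 130900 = -0.00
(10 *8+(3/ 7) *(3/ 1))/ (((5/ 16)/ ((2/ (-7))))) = -18208/ 245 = -74.32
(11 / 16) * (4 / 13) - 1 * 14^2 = -10181 / 52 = -195.79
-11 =-11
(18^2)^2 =104976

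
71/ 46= 1.54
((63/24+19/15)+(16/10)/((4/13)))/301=1091/36120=0.03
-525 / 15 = -35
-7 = -7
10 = 10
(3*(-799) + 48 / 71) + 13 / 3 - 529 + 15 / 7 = -4352002 / 1491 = -2918.85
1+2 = 3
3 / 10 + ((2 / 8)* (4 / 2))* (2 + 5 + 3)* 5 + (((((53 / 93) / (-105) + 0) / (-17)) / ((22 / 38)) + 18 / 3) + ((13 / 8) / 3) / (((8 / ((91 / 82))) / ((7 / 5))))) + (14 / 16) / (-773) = 46527599402897 / 1481552924544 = 31.40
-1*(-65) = 65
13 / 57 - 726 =-41369 / 57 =-725.77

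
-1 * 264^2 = -69696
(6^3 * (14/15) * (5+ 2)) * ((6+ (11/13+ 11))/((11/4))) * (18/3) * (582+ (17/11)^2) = 2778080191488/86515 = 32110965.63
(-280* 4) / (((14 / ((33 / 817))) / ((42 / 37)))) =-3.67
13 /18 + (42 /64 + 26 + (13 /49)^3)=928295101 /33882912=27.40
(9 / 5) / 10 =9 / 50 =0.18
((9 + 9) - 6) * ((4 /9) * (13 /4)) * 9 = 156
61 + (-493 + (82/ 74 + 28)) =-14907/ 37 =-402.89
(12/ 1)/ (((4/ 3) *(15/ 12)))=7.20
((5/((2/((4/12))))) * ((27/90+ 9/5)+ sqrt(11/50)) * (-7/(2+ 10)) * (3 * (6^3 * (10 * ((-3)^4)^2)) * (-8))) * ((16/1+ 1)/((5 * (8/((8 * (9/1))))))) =505931832 * sqrt(22)+ 10624568472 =12997599110.21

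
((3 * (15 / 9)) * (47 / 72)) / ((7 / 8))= 235 / 63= 3.73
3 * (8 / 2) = 12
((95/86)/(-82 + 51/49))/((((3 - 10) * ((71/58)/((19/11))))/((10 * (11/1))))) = 3664150/12111251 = 0.30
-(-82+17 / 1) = 65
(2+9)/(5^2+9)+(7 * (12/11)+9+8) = 9335/374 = 24.96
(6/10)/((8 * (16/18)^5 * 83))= 177147/108789760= 0.00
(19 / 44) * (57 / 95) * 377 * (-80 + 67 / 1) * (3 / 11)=-838071 / 2420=-346.31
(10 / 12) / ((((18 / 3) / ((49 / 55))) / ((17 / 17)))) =49 / 396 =0.12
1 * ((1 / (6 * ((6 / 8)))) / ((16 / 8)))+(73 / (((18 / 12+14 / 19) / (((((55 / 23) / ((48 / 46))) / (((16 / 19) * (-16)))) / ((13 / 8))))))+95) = 91.70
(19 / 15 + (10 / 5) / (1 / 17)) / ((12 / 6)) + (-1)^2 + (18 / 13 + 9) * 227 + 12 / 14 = 6488659 / 2730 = 2376.80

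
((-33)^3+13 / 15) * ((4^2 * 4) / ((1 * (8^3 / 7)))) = -1886647 / 60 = -31444.12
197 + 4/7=1383/7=197.57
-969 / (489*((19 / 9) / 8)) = -1224 / 163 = -7.51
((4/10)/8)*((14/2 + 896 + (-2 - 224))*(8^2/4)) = 2708/5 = 541.60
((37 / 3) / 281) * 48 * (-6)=-12.64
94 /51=1.84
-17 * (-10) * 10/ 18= 850/ 9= 94.44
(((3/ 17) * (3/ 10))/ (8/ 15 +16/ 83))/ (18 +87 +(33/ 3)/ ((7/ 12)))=5229/ 8882704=0.00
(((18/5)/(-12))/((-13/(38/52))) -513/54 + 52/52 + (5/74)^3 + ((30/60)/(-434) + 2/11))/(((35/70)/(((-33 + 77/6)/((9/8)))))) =24880946404897/83591886105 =297.65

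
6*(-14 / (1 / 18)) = -1512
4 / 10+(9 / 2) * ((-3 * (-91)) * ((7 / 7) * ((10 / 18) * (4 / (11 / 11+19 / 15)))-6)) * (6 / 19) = -3144314 / 1615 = -1946.94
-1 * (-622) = 622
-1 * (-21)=21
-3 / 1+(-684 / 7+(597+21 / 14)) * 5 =35013 / 14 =2500.93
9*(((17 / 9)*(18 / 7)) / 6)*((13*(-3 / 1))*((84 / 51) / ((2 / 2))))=-468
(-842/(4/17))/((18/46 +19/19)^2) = -3786053/2048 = -1848.66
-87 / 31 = -2.81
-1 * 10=-10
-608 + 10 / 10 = -607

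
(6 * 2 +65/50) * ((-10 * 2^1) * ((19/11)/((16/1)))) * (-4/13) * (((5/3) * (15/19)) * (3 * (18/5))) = 17955/143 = 125.56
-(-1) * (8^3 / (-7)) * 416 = -212992 / 7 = -30427.43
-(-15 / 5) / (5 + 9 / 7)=21 / 44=0.48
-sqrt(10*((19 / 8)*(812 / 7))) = -sqrt(2755) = -52.49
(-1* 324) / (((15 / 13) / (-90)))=25272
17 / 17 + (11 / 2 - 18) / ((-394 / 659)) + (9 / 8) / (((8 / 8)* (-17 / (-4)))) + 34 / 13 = 24.79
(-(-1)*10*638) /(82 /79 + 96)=252010 /3833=65.75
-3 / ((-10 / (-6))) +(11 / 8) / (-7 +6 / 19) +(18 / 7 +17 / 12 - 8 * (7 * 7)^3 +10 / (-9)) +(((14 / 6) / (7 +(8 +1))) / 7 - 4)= -602440164659 / 640080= -941195.11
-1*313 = -313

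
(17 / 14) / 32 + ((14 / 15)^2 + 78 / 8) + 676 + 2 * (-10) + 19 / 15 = 67326913 / 100800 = 667.93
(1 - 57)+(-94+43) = -107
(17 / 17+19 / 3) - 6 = 4 / 3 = 1.33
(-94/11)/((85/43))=-4.32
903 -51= 852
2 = 2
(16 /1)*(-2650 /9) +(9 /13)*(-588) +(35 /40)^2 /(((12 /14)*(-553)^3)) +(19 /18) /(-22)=-138569881018607 /27073757568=-5118.24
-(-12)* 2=24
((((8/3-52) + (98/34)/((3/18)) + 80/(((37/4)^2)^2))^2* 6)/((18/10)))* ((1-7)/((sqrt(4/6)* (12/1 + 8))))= -4685884748210572418* sqrt(6)/9135959059648521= -1256.36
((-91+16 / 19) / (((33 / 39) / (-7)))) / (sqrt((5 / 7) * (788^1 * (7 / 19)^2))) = 22269 * sqrt(6895) / 21670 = 85.33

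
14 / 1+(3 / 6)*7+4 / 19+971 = 37571 / 38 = 988.71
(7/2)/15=7/30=0.23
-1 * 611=-611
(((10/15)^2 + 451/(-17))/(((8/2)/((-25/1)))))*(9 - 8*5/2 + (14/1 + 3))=99775/102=978.19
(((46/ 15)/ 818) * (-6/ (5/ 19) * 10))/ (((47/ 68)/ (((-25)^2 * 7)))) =-104006000/ 19223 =-5410.50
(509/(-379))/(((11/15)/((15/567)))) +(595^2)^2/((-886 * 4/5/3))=-493777807065913025/930820968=-530475595.24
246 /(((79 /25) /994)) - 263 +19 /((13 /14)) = 79221213 /1027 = 77138.47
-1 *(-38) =38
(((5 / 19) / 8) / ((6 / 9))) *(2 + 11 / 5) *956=15057 / 76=198.12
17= 17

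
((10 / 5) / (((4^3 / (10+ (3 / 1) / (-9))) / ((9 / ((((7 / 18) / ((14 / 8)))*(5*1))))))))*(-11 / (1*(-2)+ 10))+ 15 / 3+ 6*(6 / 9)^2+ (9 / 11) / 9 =371131 / 84480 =4.39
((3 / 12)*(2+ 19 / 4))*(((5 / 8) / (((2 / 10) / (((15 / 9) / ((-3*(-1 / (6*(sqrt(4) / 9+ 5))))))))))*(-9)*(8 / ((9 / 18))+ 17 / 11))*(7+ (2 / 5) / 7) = -504120825 / 4928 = -102297.25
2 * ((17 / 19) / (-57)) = -34 / 1083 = -0.03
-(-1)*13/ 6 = 13/ 6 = 2.17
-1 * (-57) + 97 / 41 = 2434 / 41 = 59.37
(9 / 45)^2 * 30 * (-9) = -54 / 5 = -10.80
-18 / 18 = -1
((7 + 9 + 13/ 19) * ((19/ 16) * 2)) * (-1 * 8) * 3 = -951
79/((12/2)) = 79/6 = 13.17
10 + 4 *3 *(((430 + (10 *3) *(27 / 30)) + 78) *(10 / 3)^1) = 21410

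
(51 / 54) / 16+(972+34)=289745 / 288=1006.06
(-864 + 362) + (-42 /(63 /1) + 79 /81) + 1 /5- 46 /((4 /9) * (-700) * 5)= -501.46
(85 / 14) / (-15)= -17 / 42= -0.40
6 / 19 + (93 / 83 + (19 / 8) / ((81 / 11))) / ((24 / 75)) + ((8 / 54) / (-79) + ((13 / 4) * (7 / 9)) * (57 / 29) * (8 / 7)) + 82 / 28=1760750485997 / 131105169216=13.43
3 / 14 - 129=-1803 / 14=-128.79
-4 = -4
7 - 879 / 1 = -872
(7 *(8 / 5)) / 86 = 28 / 215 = 0.13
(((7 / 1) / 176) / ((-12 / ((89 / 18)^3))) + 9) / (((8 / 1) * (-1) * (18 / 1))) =-105919873 / 1773674496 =-0.06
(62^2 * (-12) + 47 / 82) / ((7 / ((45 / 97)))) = -170210205 / 55678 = -3057.05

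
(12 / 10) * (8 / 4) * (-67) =-804 / 5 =-160.80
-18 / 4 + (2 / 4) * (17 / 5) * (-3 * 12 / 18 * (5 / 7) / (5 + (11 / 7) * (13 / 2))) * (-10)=-1237 / 426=-2.90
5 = 5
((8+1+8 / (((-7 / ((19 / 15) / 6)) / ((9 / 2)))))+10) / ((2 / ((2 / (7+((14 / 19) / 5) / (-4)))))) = 7942 / 3087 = 2.57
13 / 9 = 1.44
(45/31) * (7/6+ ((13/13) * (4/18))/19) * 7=455/38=11.97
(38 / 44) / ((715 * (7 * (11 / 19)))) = 361 / 1211210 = 0.00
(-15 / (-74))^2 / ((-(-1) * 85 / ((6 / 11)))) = 135 / 512006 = 0.00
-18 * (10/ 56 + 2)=-549/ 14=-39.21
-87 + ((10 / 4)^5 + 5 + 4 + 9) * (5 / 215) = -116011 / 1376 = -84.31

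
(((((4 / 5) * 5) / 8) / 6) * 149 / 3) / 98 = 149 / 3528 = 0.04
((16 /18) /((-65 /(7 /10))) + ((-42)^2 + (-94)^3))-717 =-2426395753 /2925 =-829537.01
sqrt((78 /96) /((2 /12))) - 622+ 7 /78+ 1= -48431 /78+ sqrt(78) /4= -618.70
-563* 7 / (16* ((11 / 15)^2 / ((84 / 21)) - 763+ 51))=886725 / 2562716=0.35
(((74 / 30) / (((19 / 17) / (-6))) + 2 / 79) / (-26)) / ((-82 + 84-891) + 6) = -49596 / 86149895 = -0.00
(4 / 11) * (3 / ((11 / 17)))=204 / 121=1.69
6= 6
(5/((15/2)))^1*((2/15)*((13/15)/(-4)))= -13/675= -0.02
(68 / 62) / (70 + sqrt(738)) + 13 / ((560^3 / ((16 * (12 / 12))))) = 13062278643 / 708072736000-51 * sqrt(82) / 64511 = 0.01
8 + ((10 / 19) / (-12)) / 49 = 44683 / 5586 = 8.00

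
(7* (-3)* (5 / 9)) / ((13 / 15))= -175 / 13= -13.46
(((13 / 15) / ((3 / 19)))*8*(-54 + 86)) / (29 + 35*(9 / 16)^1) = 53248 / 1845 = 28.86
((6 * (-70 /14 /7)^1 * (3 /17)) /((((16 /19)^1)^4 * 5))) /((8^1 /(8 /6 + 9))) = -12119853 /31195136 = -0.39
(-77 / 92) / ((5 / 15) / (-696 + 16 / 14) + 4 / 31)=-6.51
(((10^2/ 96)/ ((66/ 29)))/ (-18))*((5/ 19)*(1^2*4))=-3625/ 135432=-0.03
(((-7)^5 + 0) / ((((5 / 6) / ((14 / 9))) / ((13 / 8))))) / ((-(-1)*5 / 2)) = -1529437 / 75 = -20392.49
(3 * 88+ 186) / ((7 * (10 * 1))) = 45 / 7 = 6.43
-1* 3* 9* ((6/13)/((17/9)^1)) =-1458/221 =-6.60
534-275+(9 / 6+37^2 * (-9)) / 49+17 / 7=981 / 98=10.01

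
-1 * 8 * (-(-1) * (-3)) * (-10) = -240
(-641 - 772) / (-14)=1413 / 14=100.93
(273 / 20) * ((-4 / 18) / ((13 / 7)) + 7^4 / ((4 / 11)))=21630217 / 240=90125.90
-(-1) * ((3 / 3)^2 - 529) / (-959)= 528 / 959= 0.55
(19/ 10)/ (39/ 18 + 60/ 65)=741/ 1205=0.61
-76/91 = -0.84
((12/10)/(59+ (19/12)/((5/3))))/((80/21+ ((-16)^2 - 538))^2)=2646/10230156959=0.00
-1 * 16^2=-256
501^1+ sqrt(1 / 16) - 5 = 1985 / 4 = 496.25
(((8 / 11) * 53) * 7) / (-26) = -1484 / 143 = -10.38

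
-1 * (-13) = 13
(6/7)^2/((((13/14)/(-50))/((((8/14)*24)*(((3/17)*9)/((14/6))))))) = -27993600/75803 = -369.29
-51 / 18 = -17 / 6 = -2.83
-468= -468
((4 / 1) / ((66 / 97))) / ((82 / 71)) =6887 / 1353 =5.09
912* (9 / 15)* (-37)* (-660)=13362624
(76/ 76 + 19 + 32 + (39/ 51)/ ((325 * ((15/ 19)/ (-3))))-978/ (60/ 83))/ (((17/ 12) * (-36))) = 5528863/ 216750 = 25.51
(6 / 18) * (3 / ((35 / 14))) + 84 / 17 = 454 / 85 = 5.34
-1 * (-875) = 875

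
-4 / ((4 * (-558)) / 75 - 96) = 25 / 786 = 0.03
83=83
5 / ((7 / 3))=15 / 7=2.14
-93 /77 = -1.21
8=8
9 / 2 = 4.50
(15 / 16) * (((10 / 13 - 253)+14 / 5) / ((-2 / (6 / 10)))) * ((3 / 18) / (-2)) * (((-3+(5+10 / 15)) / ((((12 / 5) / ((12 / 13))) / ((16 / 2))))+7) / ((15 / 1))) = -9614309 / 1622400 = -5.93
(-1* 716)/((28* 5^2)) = -179/175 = -1.02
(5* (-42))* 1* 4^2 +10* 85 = -2510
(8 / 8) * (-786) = -786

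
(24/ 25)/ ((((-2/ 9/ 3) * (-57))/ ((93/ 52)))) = 2511/ 6175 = 0.41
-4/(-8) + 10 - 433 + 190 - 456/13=-6957/26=-267.58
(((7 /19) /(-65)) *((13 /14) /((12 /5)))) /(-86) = 1 /39216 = 0.00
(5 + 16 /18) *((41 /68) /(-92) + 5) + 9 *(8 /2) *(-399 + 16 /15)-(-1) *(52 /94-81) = -21135962471 /1470160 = -14376.64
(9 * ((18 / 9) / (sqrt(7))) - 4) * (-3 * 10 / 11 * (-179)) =-21480 / 11 + 96660 * sqrt(7) / 77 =1368.55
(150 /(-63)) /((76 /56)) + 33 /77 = -529 /399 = -1.33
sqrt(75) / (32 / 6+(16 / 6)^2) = 0.70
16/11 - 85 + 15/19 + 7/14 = -82.26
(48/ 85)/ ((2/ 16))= 384/ 85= 4.52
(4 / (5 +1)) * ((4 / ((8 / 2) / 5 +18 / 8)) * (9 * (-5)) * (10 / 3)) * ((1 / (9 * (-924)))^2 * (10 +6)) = -0.00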